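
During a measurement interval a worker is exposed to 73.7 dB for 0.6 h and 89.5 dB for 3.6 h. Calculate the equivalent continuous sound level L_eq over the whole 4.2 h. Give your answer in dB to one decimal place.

88.8 dB

The energy average is taken in the linear domain: L_eq = 10·log₁₀[(Σ tᵢ·10^(Lᵢ/10))/T], T = 4.2 h.
Σ tᵢ·10^(Lᵢ/10) = 0.6·10^(73.7/10) + 3.6·10^(89.5/10) = 3.223e+09.
L_eq = 10·log₁₀(3.223e+09/4.2) = 88.85 dB.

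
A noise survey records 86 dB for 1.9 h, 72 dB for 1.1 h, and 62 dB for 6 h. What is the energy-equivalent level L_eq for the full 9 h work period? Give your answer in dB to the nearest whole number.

79 dB

The energy average is taken in the linear domain: L_eq = 10·log₁₀[(Σ tᵢ·10^(Lᵢ/10))/T], T = 9 h.
Σ tᵢ·10^(Lᵢ/10) = 1.9·10^(86/10) + 1.1·10^(72/10) + 6·10^(62/10) = 7.833e+08.
L_eq = 10·log₁₀(7.833e+08/9) = 79.40 dB.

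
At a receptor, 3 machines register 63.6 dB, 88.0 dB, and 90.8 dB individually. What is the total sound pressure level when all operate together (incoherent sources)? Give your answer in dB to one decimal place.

For uncorrelated sources the intensities add, so convert each level to linear form, sum, and take 10·log₁₀ of the total.
Σ 10^(L/10) = 10^(63.6/10) + 10^(88.0/10) + 10^(90.8/10) = 1.836e+09.
L_total = 10·log₁₀(1.836e+09) = 92.64 dB.

92.6 dB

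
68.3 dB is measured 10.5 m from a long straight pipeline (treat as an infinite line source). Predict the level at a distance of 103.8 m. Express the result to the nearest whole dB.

58 dB

Cylindrical spreading from a line source gives a 10·log₁₀(r₂/r₁) drop.
L₂ = 68.3 − 10·log₁₀(103.8/10.5) = 68.3 − 9.950 = 58.35 dB.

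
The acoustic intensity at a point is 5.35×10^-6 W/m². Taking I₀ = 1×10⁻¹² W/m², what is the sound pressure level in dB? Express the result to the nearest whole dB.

L = 10·log₁₀(I/I₀) = 10·log₁₀(5.35×10^-6/10⁻¹²) = 10·log₁₀(5.35×10^6).
L = 10·(0.7284 + 6) = 67.28 dB.

67 dB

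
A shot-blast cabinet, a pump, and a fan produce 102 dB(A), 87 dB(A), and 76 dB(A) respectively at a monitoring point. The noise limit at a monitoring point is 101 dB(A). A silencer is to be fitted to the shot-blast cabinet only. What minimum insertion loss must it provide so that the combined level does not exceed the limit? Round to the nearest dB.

Everything except the shot-blast cabinet sums to 10^(87/10) + 10^(76/10) = 5.410e+08 in linear terms, 87.33 dB(A).
The limit corresponds to 10^(101/10) = 1.259e+10; subtracting the fixed part leaves 1.205e+10 for the shot-blast cabinet, i.e. 100.81 dB(A).
So the shot-blast cabinet must be reduced from 102 to 100.81 dB(A): IL = 1.19 dB.

1 dB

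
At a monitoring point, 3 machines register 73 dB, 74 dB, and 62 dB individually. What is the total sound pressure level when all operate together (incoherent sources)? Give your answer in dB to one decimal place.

Incoherent sources combine by intensity addition: L_total = 10·log₁₀(Σ 10^(L_i/10)).
Σ 10^(L/10) = 10^(73/10) + 10^(74/10) + 10^(62/10) = 4.666e+07.
L_total = 10·log₁₀(4.666e+07) = 76.69 dB.

76.7 dB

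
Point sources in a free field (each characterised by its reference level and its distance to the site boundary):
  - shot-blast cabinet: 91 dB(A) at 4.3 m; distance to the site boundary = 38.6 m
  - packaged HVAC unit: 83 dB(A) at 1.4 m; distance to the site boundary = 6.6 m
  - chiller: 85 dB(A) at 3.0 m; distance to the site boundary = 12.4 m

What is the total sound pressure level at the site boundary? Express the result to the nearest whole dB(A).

Apply inverse-square spreading to bring every level to the receiver, then sum 10^(L/10).
shot-blast cabinet: 91 − 20·log₁₀(38.6/4.3) = 91 − 19.06 = 71.94 dB(A).
packaged HVAC unit: 83 − 20·log₁₀(6.6/1.4) = 83 − 13.47 = 69.53 dB(A).
chiller: 85 − 20·log₁₀(12.4/3.0) = 85 − 12.33 = 72.67 dB(A).
Σ 10^(L/10) = 4.311e+07 → L_total = 10·log₁₀(4.311e+07) = 76.35 dB(A).

76 dB(A)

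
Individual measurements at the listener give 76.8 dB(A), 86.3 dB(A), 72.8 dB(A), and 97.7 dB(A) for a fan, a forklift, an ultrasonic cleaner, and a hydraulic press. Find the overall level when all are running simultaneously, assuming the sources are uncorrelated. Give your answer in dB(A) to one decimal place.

98.0 dB(A)

For uncorrelated sources the intensities add, so convert each level to linear form, sum, and take 10·log₁₀ of the total.
Σ 10^(L/10) = 10^(76.8/10) + 10^(86.3/10) + 10^(72.8/10) + 10^(97.7/10) = 6.382e+09.
L_total = 10·log₁₀(6.382e+09) = 98.05 dB(A).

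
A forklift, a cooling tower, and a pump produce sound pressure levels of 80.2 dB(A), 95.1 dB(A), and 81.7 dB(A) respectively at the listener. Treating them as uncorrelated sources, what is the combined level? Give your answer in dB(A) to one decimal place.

95.4 dB(A)

For uncorrelated sources the intensities add, so convert each level to linear form, sum, and take 10·log₁₀ of the total.
Σ 10^(L/10) = 10^(80.2/10) + 10^(95.1/10) + 10^(81.7/10) = 3.489e+09.
L_total = 10·log₁₀(3.489e+09) = 95.43 dB(A).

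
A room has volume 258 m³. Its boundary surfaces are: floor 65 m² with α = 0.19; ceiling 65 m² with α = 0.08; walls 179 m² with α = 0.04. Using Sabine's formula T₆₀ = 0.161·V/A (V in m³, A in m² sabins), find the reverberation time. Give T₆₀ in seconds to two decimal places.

A = Σ Sᵢαᵢ = 65·0.19 + 65·0.08 + 179·0.04 = 24.71 m².
T₆₀ = 0.161·V/A = 0.161·258/24.71 = 1.681 s.

1.68 s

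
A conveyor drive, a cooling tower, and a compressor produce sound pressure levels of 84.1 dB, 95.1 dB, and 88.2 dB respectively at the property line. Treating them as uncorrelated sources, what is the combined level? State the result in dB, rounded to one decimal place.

96.2 dB

Incoherent sources combine by intensity addition: L_total = 10·log₁₀(Σ 10^(L_i/10)).
Σ 10^(L/10) = 10^(84.1/10) + 10^(95.1/10) + 10^(88.2/10) = 4.154e+09.
L_total = 10·log₁₀(4.154e+09) = 96.18 dB.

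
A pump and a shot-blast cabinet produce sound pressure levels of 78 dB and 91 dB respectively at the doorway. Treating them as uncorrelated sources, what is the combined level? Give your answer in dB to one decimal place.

For uncorrelated sources the intensities add, so convert each level to linear form, sum, and take 10·log₁₀ of the total.
Σ 10^(L/10) = 10^(78/10) + 10^(91/10) = 1.322e+09.
L_total = 10·log₁₀(1.322e+09) = 91.21 dB.

91.2 dB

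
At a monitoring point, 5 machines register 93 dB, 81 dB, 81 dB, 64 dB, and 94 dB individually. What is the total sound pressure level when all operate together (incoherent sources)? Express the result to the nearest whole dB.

Incoherent sources combine by intensity addition: L_total = 10·log₁₀(Σ 10^(L_i/10)).
Σ 10^(L/10) = 10^(93/10) + 10^(81/10) + 10^(81/10) + 10^(64/10) + 10^(94/10) = 4.761e+09.
L_total = 10·log₁₀(4.761e+09) = 96.78 dB.

97 dB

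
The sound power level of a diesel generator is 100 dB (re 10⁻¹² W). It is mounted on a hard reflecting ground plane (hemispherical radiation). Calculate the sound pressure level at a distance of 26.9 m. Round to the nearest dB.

The power spreads over a hemisphere of area 2π·r², so L_p = L_w − 10·log₁₀(2π·r²).
2π·r² = 4547 m², 10·log₁₀ of that is 36.577 dB.
L_p = 100 − 36.577 = 63.42 dB.

63 dB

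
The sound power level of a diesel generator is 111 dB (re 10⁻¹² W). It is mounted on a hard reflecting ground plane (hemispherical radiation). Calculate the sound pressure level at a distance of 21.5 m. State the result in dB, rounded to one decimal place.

76.4 dB

The power spreads over a hemisphere of area 2π·r², so L_p = L_w − 10·log₁₀(2π·r²).
2π·r² = 2904 m², 10·log₁₀ of that is 34.631 dB.
L_p = 111 − 34.631 = 76.37 dB.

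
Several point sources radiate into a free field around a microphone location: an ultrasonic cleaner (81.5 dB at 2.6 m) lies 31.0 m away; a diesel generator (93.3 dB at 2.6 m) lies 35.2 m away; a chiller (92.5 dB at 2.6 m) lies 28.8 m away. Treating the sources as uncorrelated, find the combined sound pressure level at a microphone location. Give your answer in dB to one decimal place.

74.3 dB

Apply inverse-square spreading to bring every level to the receiver, then sum 10^(L/10).
ultrasonic cleaner: 81.5 − 20·log₁₀(31.0/2.6) = 81.5 − 21.53 = 59.97 dB.
diesel generator: 93.3 − 20·log₁₀(35.2/2.6) = 93.3 − 22.63 = 70.67 dB.
chiller: 92.5 − 20·log₁₀(28.8/2.6) = 92.5 − 20.89 = 71.61 dB.
Σ 10^(L/10) = 2.715e+07 → L_total = 10·log₁₀(2.715e+07) = 74.34 dB.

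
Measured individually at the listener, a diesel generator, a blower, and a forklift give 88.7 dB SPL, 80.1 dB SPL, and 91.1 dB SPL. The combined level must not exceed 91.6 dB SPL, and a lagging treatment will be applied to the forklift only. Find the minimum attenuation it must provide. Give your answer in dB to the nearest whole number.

Fixed contribution from the other sources: Σ 10^(L/10) = 10^(88.7/10) + 10^(80.1/10) = 8.436e+08 (89.26 dB SPL).
To meet 91.6 dB SPL overall, the treated forklift may contribute at most 10^(91.6/10) − 8.436e+08 = 6.018e+08, i.e. 87.79 dB SPL.
So the forklift must be reduced from 91.1 to 87.79 dB SPL: IL = 3.31 dB.

3 dB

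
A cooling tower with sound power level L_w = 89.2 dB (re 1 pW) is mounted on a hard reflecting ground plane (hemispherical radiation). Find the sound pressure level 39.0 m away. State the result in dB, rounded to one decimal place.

The power spreads over a hemisphere of area 2π·r², so L_p = L_w − 10·log₁₀(2π·r²).
2π·r² = 9557 m², 10·log₁₀ of that is 39.803 dB.
L_p = 89.2 − 39.803 = 49.40 dB.

49.4 dB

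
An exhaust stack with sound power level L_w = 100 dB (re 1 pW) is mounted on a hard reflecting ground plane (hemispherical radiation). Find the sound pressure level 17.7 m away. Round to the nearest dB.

67 dB

Free-field hemispherical radiation: L_p = L_w − 10·log₁₀(2π·r²), r = 17.7 m.
2π·r² = 1968 m², 10·log₁₀ of that is 32.941 dB.
L_p = 100 − 32.941 = 67.06 dB.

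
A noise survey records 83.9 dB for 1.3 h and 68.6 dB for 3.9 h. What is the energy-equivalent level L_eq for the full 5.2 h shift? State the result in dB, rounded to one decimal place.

L_eq = 10·log₁₀[(1/T)·Σ tᵢ·10^(Lᵢ/10)] with T = 5.2 h.
Σ tᵢ·10^(Lᵢ/10) = 1.3·10^(83.9/10) + 3.9·10^(68.6/10) = 3.474e+08.
L_eq = 10·log₁₀(3.474e+08/5.2) = 78.25 dB.

78.2 dB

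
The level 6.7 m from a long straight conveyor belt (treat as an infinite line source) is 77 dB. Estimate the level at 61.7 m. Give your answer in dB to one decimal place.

Cylindrical spreading from a line source gives a 10·log₁₀(r₂/r₁) drop.
L₂ = 77 − 10·log₁₀(61.7/6.7) = 77 − 9.642 = 67.36 dB.

67.4 dB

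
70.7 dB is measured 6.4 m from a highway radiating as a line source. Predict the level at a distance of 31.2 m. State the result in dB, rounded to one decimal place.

Cylindrical spreading from a line source gives a 10·log₁₀(r₂/r₁) drop.
L₂ = 70.7 − 10·log₁₀(31.2/6.4) = 70.7 − 6.880 = 63.82 dB.

63.8 dB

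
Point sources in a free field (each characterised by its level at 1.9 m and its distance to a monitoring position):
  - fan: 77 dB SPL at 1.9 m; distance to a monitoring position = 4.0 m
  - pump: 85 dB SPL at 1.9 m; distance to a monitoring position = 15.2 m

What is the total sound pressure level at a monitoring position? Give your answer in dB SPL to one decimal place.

Propagate each source to the receiver with L = L_ref − 20·log₁₀(r/r_ref), then add intensities.
fan: 77 − 20·log₁₀(4.0/1.9) = 77 − 6.47 = 70.53 dB SPL.
pump: 85 − 20·log₁₀(15.2/1.9) = 85 − 18.06 = 66.94 dB SPL.
Σ 10^(L/10) = 1.625e+07 → L_total = 10·log₁₀(1.625e+07) = 72.11 dB SPL.

72.1 dB SPL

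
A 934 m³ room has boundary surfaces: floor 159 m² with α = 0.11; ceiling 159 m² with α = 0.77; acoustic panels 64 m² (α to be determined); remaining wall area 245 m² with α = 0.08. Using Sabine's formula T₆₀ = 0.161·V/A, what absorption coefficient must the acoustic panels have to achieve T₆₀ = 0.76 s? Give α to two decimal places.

Required total absorption A = 0.161·934/0.76 = 197.86 m².
Absorption from the other surfaces = 159·0.11 + 159·0.77 + 245·0.08 = 159.52 m², so the acoustic panels must supply 38.34 m² over 64 m².
α = 38.34/64 = 0.599.

0.60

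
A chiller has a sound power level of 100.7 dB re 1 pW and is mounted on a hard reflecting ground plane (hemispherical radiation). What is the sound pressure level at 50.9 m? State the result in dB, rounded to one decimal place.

Free-field hemispherical radiation: L_p = L_w − 10·log₁₀(2π·r²), r = 50.9 m.
2π·r² = 1.628e+04 m², 10·log₁₀ of that is 42.116 dB.
L_p = 100.7 − 42.116 = 58.58 dB.

58.6 dB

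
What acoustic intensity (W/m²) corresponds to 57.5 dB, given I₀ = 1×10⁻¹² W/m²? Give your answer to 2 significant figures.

I = I₀·10^(L/10) = 10⁻¹² × 10^(57.5/10) = 10^(-6.250).

5.6e-07 W/m²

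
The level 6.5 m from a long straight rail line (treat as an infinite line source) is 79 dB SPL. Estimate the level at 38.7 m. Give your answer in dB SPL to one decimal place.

Line-source attenuation: ΔL = 10·log₁₀(r₂/r₁) = 10·log₁₀(38.7/6.5) = 7.748 dB.
L₂ = 79 − 10·log₁₀(38.7/6.5) = 79 − 7.748 = 71.25 dB SPL.

71.3 dB SPL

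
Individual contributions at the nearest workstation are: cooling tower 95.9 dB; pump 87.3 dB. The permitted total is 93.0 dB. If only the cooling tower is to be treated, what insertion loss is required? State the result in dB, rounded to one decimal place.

4.3 dB

Everything except the cooling tower sums to 10^(87.3/10) = 5.370e+08 in linear terms, 87.30 dB.
The limit corresponds to 10^(93.0/10) = 1.995e+09; subtracting the fixed part leaves 1.458e+09 for the cooling tower, i.e. 91.64 dB.
So the cooling tower must be reduced from 95.9 to 91.64 dB: IL = 4.26 dB.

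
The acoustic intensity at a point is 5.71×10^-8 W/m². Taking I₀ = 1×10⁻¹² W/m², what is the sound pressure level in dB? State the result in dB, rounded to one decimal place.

47.6 dB

I/I₀ = 5.71×10^-8/10⁻¹² = 5.71×10^4, and L = 10·log₁₀(I/I₀).
L = 10·(0.7566 + 4) = 47.57 dB.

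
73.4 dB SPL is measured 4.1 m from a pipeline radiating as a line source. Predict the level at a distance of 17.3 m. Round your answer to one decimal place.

Cylindrical spreading from a line source gives a 10·log₁₀(r₂/r₁) drop.
L₂ = 73.4 − 10·log₁₀(17.3/4.1) = 73.4 − 6.253 = 67.15 dB SPL.

67.1 dB SPL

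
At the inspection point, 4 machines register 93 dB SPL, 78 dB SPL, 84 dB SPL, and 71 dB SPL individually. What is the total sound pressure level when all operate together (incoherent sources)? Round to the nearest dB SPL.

94 dB SPL

For uncorrelated sources the intensities add, so convert each level to linear form, sum, and take 10·log₁₀ of the total.
Σ 10^(L/10) = 10^(93/10) + 10^(78/10) + 10^(84/10) + 10^(71/10) = 2.322e+09.
L_total = 10·log₁₀(2.322e+09) = 93.66 dB SPL.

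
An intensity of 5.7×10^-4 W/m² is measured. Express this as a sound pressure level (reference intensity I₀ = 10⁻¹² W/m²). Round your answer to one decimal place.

87.6 dB

L = 10·log₁₀(I/I₀) = 10·log₁₀(5.7×10^-4/10⁻¹²) = 10·log₁₀(5.7×10^8).
L = 10·(0.7559 + 8) = 87.56 dB.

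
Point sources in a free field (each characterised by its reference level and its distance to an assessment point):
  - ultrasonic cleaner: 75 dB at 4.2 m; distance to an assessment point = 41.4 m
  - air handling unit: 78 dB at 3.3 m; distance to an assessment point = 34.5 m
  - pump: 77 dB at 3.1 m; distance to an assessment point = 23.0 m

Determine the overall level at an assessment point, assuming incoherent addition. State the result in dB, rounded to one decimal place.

First find each source's level at the receiver (point-source: −20·log₁₀(r/r_ref)), then combine on an intensity basis.
ultrasonic cleaner: 75 − 20·log₁₀(41.4/4.2) = 75 − 19.88 = 55.12 dB.
air handling unit: 78 − 20·log₁₀(34.5/3.3) = 78 − 20.39 = 57.61 dB.
pump: 77 − 20·log₁₀(23.0/3.1) = 77 − 17.41 = 59.59 dB.
Σ 10^(L/10) = 1.813e+06 → L_total = 10·log₁₀(1.813e+06) = 62.58 dB.

62.6 dB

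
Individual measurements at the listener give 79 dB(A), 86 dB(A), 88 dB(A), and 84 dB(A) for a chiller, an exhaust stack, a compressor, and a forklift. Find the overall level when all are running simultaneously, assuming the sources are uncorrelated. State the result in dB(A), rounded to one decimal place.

For uncorrelated sources the intensities add, so convert each level to linear form, sum, and take 10·log₁₀ of the total.
Σ 10^(L/10) = 10^(79/10) + 10^(86/10) + 10^(88/10) + 10^(84/10) = 1.360e+09.
L_total = 10·log₁₀(1.360e+09) = 91.33 dB(A).

91.3 dB(A)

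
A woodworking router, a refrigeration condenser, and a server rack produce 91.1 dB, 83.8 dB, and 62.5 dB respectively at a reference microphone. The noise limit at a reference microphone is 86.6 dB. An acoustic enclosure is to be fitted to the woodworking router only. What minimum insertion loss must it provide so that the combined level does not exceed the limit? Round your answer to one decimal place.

7.8 dB

The untreated sources together contribute 10^(83.8/10) + 10^(62.5/10) = 2.417e+08, i.e. 83.83 dB.
To meet 86.6 dB overall, the treated woodworking router may contribute at most 10^(86.6/10) − 2.417e+08 = 2.154e+08, i.e. 83.33 dB.
So the woodworking router must be reduced from 91.1 to 83.33 dB: IL = 7.77 dB.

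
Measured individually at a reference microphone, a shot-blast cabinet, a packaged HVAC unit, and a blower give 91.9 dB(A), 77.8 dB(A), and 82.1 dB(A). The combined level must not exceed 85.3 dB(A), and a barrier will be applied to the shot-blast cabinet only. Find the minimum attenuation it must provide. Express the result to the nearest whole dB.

Fixed contribution from the other sources: Σ 10^(L/10) = 10^(77.8/10) + 10^(82.1/10) = 2.224e+08 (83.47 dB(A)).
The limit corresponds to 10^(85.3/10) = 3.388e+08; subtracting the fixed part leaves 1.164e+08 for the shot-blast cabinet, i.e. 80.66 dB(A).
So the shot-blast cabinet must be reduced from 91.9 to 80.66 dB(A): IL = 11.24 dB.

11 dB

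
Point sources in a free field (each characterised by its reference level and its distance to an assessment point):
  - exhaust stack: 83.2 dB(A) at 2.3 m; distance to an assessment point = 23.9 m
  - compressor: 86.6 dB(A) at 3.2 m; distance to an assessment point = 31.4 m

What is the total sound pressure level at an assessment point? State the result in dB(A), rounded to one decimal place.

Propagate each source to the receiver with L = L_ref − 20·log₁₀(r/r_ref), then add intensities.
exhaust stack: 83.2 − 20·log₁₀(23.9/2.3) = 83.2 − 20.33 = 62.87 dB(A).
compressor: 86.6 − 20·log₁₀(31.4/3.2) = 86.6 − 19.84 = 66.76 dB(A).
Σ 10^(L/10) = 6.682e+06 → L_total = 10·log₁₀(6.682e+06) = 68.25 dB(A).

68.2 dB(A)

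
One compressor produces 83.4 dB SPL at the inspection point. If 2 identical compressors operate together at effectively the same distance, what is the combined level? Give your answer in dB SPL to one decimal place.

86.4 dB SPL

N identical incoherent sources raise the level by 10·log₁₀ N.
L_total = 83.4 + 10·log₁₀(2) = 83.4 + 3.010 = 86.41 dB SPL.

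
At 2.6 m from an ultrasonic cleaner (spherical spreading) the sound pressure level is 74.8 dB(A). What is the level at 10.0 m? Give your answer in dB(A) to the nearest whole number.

Point-source attenuation: ΔL = 20·log₁₀(r₂/r₁) = 20·log₁₀(10.0/2.6) = 11.701 dB.
L₂ = 74.8 − 20·log₁₀(10.0/2.6) = 74.8 − 11.701 = 63.10 dB(A).

63 dB(A)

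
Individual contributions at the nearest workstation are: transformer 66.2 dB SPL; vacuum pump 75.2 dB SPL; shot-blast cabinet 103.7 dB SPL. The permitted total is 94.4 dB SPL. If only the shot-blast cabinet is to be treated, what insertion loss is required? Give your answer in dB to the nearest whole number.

Everything except the shot-blast cabinet sums to 10^(66.2/10) + 10^(75.2/10) = 3.728e+07 in linear terms, 75.71 dB SPL.
The limit corresponds to 10^(94.4/10) = 2.754e+09; subtracting the fixed part leaves 2.717e+09 for the shot-blast cabinet, i.e. 94.34 dB SPL.
Required insertion loss = 103.7 − 94.34 = 9.36 dB.

9 dB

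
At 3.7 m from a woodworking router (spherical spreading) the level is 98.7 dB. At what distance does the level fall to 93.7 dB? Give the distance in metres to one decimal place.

For a point source L₁ − L₂ = 20·log₁₀(r₂/r₁), so r₂ = r₁·10^((L₁−L₂)/20).
r₂ = 3.7·10^((98.7−93.7)/20) = 3.7·10^(5.0/20) = 6.58 m.

6.6 m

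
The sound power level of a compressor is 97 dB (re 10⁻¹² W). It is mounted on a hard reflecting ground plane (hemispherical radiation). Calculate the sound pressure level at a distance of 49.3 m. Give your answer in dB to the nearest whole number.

55 dB

L_p = L_w − 10·log₁₀(2π·r²) with r = 49.3 m.
2π·r² = 1.527e+04 m², 10·log₁₀ of that is 41.839 dB.
L_p = 97 − 41.839 = 55.16 dB.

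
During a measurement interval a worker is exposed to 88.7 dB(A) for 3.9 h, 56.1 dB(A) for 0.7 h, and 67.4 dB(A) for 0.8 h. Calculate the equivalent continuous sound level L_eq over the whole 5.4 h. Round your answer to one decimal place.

87.3 dB(A)

Weight each interval's intensity by its duration and average over T = 5.4 h:
Σ tᵢ·10^(Lᵢ/10) = 3.9·10^(88.7/10) + 0.7·10^(56.1/10) + 0.8·10^(67.4/10) = 2.896e+09.
L_eq = 10·log₁₀(2.896e+09/5.4) = 87.29 dB(A).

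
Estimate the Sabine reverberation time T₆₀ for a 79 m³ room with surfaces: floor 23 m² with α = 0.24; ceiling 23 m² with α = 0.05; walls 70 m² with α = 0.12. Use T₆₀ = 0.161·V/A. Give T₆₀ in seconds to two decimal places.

0.84 s

A = Σ Sᵢαᵢ = 23·0.24 + 23·0.05 + 70·0.12 = 15.07 m².
T₆₀ = 0.161·V/A = 0.161·79/15.07 = 0.844 s.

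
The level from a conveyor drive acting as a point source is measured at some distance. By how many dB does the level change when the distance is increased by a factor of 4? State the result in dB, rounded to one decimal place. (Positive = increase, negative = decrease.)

A point source loses 6 dB per doubling of distance; generally ΔL = −20·log₁₀(r₂/r₁).
ΔL = −20·log₁₀(4) = -12.04 dB.

-12.0 dB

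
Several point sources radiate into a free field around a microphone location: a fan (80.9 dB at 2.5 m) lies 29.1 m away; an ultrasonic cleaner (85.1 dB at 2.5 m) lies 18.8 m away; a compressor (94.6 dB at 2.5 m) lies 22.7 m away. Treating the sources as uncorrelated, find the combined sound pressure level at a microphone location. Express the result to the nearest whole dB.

Propagate each source to the receiver with L = L_ref − 20·log₁₀(r/r_ref), then add intensities.
fan: 80.9 − 20·log₁₀(29.1/2.5) = 80.9 − 21.32 = 59.58 dB.
ultrasonic cleaner: 85.1 − 20·log₁₀(18.8/2.5) = 85.1 − 17.52 = 67.58 dB.
compressor: 94.6 − 20·log₁₀(22.7/2.5) = 94.6 − 19.16 = 75.44 dB.
Σ 10^(L/10) = 4.161e+07 → L_total = 10·log₁₀(4.161e+07) = 76.19 dB.

76 dB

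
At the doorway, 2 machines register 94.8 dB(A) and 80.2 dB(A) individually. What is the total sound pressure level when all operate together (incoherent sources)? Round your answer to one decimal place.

94.9 dB(A)

For uncorrelated sources the intensities add, so convert each level to linear form, sum, and take 10·log₁₀ of the total.
Σ 10^(L/10) = 10^(94.8/10) + 10^(80.2/10) = 3.125e+09.
L_total = 10·log₁₀(3.125e+09) = 94.95 dB(A).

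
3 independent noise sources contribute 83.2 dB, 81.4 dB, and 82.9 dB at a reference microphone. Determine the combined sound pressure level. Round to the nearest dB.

87 dB

For uncorrelated sources the intensities add, so convert each level to linear form, sum, and take 10·log₁₀ of the total.
Σ 10^(L/10) = 10^(83.2/10) + 10^(81.4/10) + 10^(82.9/10) = 5.420e+08.
L_total = 10·log₁₀(5.420e+08) = 87.34 dB.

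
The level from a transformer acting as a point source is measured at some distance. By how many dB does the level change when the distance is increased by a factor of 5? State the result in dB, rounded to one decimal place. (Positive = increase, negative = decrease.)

A point source loses 6 dB per doubling of distance; generally ΔL = −20·log₁₀(r₂/r₁).
ΔL = −20·log₁₀(5) = -13.98 dB.

-14.0 dB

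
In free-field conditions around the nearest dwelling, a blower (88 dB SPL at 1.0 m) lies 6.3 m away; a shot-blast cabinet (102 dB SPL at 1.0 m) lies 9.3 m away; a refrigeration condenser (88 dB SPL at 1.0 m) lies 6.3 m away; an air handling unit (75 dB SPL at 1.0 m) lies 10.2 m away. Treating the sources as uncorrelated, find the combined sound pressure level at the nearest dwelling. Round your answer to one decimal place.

83.3 dB SPL

Apply inverse-square spreading to bring every level to the receiver, then sum 10^(L/10).
blower: 88 − 20·log₁₀(6.3/1.0) = 88 − 15.99 = 72.01 dB SPL.
shot-blast cabinet: 102 − 20·log₁₀(9.3/1.0) = 102 − 19.37 = 82.63 dB SPL.
refrigeration condenser: 88 − 20·log₁₀(6.3/1.0) = 88 − 15.99 = 72.01 dB SPL.
air handling unit: 75 − 20·log₁₀(10.2/1.0) = 75 − 20.17 = 54.83 dB SPL.
Σ 10^(L/10) = 2.153e+08 → L_total = 10·log₁₀(2.153e+08) = 83.33 dB SPL.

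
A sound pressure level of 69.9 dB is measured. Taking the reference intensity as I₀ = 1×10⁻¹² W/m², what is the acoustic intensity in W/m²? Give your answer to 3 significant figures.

9.77e-06 W/m²

I = I₀·10^(L/10) = 10⁻¹² × 10^(69.9/10) = 10^(-5.010).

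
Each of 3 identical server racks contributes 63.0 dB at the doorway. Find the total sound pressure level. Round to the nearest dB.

68 dB

N identical incoherent sources raise the level by 10·log₁₀ N.
L_total = 63.0 + 10·log₁₀(3) = 63.0 + 4.771 = 67.77 dB.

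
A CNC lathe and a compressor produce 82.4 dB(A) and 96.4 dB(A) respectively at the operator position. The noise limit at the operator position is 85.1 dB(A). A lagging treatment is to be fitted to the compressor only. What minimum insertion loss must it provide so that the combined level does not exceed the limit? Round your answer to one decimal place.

14.6 dB

Fixed contribution from the other source: Σ 10^(L/10) = 10^(82.4/10) = 1.738e+08 (82.40 dB(A)).
The limit corresponds to 10^(85.1/10) = 3.236e+08; subtracting the fixed part leaves 1.498e+08 for the compressor, i.e. 81.76 dB(A).
So the compressor must be reduced from 96.4 to 81.76 dB(A): IL = 14.64 dB.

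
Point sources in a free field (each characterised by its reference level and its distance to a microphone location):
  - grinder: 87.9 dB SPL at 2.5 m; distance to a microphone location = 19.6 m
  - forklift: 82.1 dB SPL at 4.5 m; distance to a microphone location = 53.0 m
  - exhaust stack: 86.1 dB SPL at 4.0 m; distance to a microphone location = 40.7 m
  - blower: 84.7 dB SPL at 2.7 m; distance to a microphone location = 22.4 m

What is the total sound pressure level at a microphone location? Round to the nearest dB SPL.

Apply inverse-square spreading to bring every level to the receiver, then sum 10^(L/10).
grinder: 87.9 − 20·log₁₀(19.6/2.5) = 87.9 − 17.89 = 70.01 dB SPL.
forklift: 82.1 − 20·log₁₀(53.0/4.5) = 82.1 − 21.42 = 60.68 dB SPL.
exhaust stack: 86.1 − 20·log₁₀(40.7/4.0) = 86.1 − 20.15 = 65.95 dB SPL.
blower: 84.7 − 20·log₁₀(22.4/2.7) = 84.7 − 18.38 = 66.32 dB SPL.
Σ 10^(L/10) = 1.942e+07 → L_total = 10·log₁₀(1.942e+07) = 72.88 dB SPL.

73 dB SPL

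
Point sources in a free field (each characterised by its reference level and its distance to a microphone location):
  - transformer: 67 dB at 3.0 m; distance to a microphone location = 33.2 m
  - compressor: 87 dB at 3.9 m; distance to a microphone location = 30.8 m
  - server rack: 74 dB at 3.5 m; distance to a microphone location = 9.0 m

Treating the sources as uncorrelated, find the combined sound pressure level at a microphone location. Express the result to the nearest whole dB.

First find each source's level at the receiver (point-source: −20·log₁₀(r/r_ref)), then combine on an intensity basis.
transformer: 67 − 20·log₁₀(33.2/3.0) = 67 − 20.88 = 46.12 dB.
compressor: 87 − 20·log₁₀(30.8/3.9) = 87 − 17.95 = 69.05 dB.
server rack: 74 − 20·log₁₀(9.0/3.5) = 74 − 8.20 = 65.80 dB.
Σ 10^(L/10) = 1.188e+07 → L_total = 10·log₁₀(1.188e+07) = 70.75 dB.

71 dB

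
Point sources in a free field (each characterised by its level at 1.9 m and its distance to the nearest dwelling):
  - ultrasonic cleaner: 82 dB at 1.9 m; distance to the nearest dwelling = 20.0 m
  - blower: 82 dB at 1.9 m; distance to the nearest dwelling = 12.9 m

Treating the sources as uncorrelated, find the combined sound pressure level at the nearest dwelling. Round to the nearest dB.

67 dB

First find each source's level at the receiver (point-source: −20·log₁₀(r/r_ref)), then combine on an intensity basis.
ultrasonic cleaner: 82 − 20·log₁₀(20.0/1.9) = 82 − 20.45 = 61.55 dB.
blower: 82 − 20·log₁₀(12.9/1.9) = 82 − 16.64 = 65.36 dB.
Σ 10^(L/10) = 4.869e+06 → L_total = 10·log₁₀(4.869e+06) = 66.87 dB.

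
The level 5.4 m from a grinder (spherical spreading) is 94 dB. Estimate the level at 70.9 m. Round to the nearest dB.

For a point source, L₂ = L₁ − 20·log₁₀(r₂/r₁).
L₂ = 94 − 20·log₁₀(70.9/5.4) = 94 − 22.365 = 71.63 dB.

72 dB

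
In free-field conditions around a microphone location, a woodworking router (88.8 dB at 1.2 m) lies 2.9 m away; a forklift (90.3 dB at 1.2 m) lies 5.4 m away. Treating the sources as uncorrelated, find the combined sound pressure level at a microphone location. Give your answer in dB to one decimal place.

Apply inverse-square spreading to bring every level to the receiver, then sum 10^(L/10).
woodworking router: 88.8 − 20·log₁₀(2.9/1.2) = 88.8 − 7.66 = 81.14 dB.
forklift: 90.3 − 20·log₁₀(5.4/1.2) = 90.3 − 13.06 = 77.24 dB.
Σ 10^(L/10) = 1.828e+08 → L_total = 10·log₁₀(1.828e+08) = 82.62 dB.

82.6 dB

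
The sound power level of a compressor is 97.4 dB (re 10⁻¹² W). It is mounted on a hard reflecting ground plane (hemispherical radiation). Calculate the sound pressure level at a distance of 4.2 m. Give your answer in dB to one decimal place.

77.0 dB

Free-field hemispherical radiation: L_p = L_w − 10·log₁₀(2π·r²), r = 4.2 m.
2π·r² = 110.8 m², 10·log₁₀ of that is 20.447 dB.
L_p = 97.4 − 20.447 = 76.95 dB.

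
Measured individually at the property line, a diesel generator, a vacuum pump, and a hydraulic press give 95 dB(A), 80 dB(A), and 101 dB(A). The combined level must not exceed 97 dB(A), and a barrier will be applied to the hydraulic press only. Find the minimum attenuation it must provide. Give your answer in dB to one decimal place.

8.6 dB

The untreated sources together contribute 10^(95/10) + 10^(80/10) = 3.262e+09, i.e. 95.14 dB(A).
To meet 97 dB(A) overall, the treated hydraulic press may contribute at most 10^(97/10) − 3.262e+09 = 1.750e+09, i.e. 92.43 dB(A).
So the hydraulic press must be reduced from 101 to 92.43 dB(A): IL = 8.57 dB.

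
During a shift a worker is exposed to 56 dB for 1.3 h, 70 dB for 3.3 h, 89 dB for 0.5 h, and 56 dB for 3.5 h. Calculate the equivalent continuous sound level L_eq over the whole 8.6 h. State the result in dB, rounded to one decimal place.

Weight each interval's intensity by its duration and average over T = 8.6 h:
Σ tᵢ·10^(Lᵢ/10) = 1.3·10^(56/10) + 3.3·10^(70/10) + 0.5·10^(89/10) + 3.5·10^(56/10) = 4.321e+08.
L_eq = 10·log₁₀(4.321e+08/8.6) = 77.01 dB.

77.0 dB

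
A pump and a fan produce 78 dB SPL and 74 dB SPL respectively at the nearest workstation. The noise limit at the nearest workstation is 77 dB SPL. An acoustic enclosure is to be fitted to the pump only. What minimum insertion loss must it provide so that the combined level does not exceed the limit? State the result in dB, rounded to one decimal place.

Fixed contribution from the other source: Σ 10^(L/10) = 10^(74/10) = 2.512e+07 (74.00 dB SPL).
The limit corresponds to 10^(77/10) = 5.012e+07; subtracting the fixed part leaves 2.500e+07 for the pump, i.e. 73.98 dB SPL.
So the pump must be reduced from 78 to 73.98 dB SPL: IL = 4.02 dB.

4.0 dB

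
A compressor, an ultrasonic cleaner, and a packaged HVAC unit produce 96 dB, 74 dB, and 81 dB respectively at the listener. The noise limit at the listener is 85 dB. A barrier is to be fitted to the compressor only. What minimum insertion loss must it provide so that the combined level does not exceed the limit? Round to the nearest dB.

14 dB

Everything except the compressor sums to 10^(74/10) + 10^(81/10) = 1.510e+08 in linear terms, 81.79 dB.
The limit corresponds to 10^(85/10) = 3.162e+08; subtracting the fixed part leaves 1.652e+08 for the compressor, i.e. 82.18 dB.
Required insertion loss = 96 − 82.18 = 13.82 dB.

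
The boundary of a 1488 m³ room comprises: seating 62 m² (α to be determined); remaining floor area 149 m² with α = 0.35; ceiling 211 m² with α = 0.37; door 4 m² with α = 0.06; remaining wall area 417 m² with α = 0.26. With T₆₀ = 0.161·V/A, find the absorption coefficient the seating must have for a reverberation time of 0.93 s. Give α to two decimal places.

From T₆₀ = 0.161·V/A, the target T₆₀ = 0.93 s needs A = 0.161·1488/0.93 = 257.60 m².
Absorption from the other surfaces = 149·0.35 + 211·0.37 + 4·0.06 + 417·0.26 = 238.88 m², so the seating must supply 18.72 m² over 62 m².
α = 18.72/62 = 0.302.

0.30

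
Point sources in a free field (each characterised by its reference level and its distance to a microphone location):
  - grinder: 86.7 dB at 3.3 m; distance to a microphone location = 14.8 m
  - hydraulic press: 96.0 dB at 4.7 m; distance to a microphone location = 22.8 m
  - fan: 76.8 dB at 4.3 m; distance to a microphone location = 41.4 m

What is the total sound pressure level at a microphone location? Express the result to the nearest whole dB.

83 dB

First find each source's level at the receiver (point-source: −20·log₁₀(r/r_ref)), then combine on an intensity basis.
grinder: 86.7 − 20·log₁₀(14.8/3.3) = 86.7 − 13.03 = 73.67 dB.
hydraulic press: 96.0 − 20·log₁₀(22.8/4.7) = 96.0 − 13.72 = 82.28 dB.
fan: 76.8 − 20·log₁₀(41.4/4.3) = 76.8 − 19.67 = 57.13 dB.
Σ 10^(L/10) = 1.929e+08 → L_total = 10·log₁₀(1.929e+08) = 82.85 dB.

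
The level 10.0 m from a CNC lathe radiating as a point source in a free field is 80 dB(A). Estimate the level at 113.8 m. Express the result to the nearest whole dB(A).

For a point source, L₂ = L₁ − 20·log₁₀(r₂/r₁).
L₂ = 80 − 20·log₁₀(113.8/10.0) = 80 − 21.123 = 58.88 dB(A).

59 dB(A)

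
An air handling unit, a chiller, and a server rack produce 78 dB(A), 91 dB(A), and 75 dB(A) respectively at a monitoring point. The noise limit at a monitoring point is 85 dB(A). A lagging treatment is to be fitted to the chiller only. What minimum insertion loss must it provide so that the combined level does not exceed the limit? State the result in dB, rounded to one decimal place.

7.5 dB

Everything except the chiller sums to 10^(78/10) + 10^(75/10) = 9.472e+07 in linear terms, 79.76 dB(A).
To meet 85 dB(A) overall, the treated chiller may contribute at most 10^(85/10) − 9.472e+07 = 2.215e+08, i.e. 83.45 dB(A).
So the chiller must be reduced from 91 to 83.45 dB(A): IL = 7.55 dB.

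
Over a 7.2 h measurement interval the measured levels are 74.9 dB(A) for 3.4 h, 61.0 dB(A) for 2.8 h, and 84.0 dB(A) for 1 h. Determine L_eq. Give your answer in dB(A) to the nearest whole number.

77 dB(A)

L_eq = 10·log₁₀[(1/T)·Σ tᵢ·10^(Lᵢ/10)] with T = 7.2 h.
Σ tᵢ·10^(Lᵢ/10) = 3.4·10^(74.9/10) + 2.8·10^(61.0/10) + 1·10^(84.0/10) = 3.598e+08.
L_eq = 10·log₁₀(3.598e+08/7.2) = 76.99 dB(A).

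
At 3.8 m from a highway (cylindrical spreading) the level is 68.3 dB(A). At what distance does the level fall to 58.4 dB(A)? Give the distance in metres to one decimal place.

37.1 m

For a line source L₁ − L₂ = 10·log₁₀(r₂/r₁), so r₂ = r₁·10^((L₁−L₂)/10).
r₂ = 3.8·10^((68.3−58.4)/10) = 3.8·10^(9.9/10) = 37.14 m.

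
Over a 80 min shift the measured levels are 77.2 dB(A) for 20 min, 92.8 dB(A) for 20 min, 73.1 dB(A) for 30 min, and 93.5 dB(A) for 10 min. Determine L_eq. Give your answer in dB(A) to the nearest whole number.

Weight each interval's intensity by its duration and average over T = 80 min:
Σ tᵢ·10^(Lᵢ/10) = 20·10^(77.2/10) + 20·10^(92.8/10) + 30·10^(73.1/10) + 10·10^(93.5/10) = 6.216e+10.
L_eq = 10·log₁₀(6.216e+10/80) = 88.90 dB(A).

89 dB(A)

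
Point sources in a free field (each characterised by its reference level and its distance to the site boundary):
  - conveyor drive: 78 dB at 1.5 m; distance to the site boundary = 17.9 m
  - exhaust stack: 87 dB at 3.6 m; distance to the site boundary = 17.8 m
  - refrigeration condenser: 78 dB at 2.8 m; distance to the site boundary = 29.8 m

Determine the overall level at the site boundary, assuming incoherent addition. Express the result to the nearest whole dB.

First find each source's level at the receiver (point-source: −20·log₁₀(r/r_ref)), then combine on an intensity basis.
conveyor drive: 78 − 20·log₁₀(17.9/1.5) = 78 − 21.54 = 56.46 dB.
exhaust stack: 87 − 20·log₁₀(17.8/3.6) = 87 − 13.88 = 73.12 dB.
refrigeration condenser: 78 − 20·log₁₀(29.8/2.8) = 78 − 20.54 = 57.46 dB.
Σ 10^(L/10) = 2.150e+07 → L_total = 10·log₁₀(2.150e+07) = 73.32 dB.

73 dB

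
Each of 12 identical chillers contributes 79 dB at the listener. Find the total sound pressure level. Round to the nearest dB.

90 dB

N identical incoherent sources raise the level by 10·log₁₀ N.
L_total = 79 + 10·log₁₀(12) = 79 + 10.792 = 89.79 dB.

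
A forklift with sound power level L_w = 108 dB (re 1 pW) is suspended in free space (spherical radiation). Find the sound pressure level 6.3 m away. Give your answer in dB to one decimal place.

81.0 dB

L_p = L_w − 10·log₁₀(4π·r²) with r = 6.3 m.
4π·r² = 498.8 m², 10·log₁₀ of that is 26.979 dB.
L_p = 108 − 26.979 = 81.02 dB.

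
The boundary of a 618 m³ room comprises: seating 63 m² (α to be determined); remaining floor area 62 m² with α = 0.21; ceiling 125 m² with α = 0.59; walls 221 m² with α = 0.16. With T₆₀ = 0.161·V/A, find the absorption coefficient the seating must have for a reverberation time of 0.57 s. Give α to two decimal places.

0.83

Required total absorption A = 0.161·618/0.57 = 174.56 m².
Absorption from the other surfaces = 62·0.21 + 125·0.59 + 221·0.16 = 122.13 m², so the seating must supply 52.43 m² over 63 m².
α = 52.43/63 = 0.832.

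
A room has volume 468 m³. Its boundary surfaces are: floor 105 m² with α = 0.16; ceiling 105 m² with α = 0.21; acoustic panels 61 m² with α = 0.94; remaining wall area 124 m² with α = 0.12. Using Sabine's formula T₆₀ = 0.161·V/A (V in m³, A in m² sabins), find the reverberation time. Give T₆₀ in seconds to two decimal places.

0.68 s

Summing Sᵢαᵢ: 105·0.16 + 105·0.21 + 61·0.94 + 124·0.12 = 111.07 m².
T₆₀ = 0.161 × 468 / 111.07 = 0.678 s.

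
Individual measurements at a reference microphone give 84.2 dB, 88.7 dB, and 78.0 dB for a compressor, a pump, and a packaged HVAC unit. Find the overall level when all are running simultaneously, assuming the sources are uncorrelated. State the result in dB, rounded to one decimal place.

90.3 dB

Incoherent sources combine by intensity addition: L_total = 10·log₁₀(Σ 10^(L_i/10)).
Σ 10^(L/10) = 10^(84.2/10) + 10^(88.7/10) + 10^(78.0/10) = 1.067e+09.
L_total = 10·log₁₀(1.067e+09) = 90.28 dB.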